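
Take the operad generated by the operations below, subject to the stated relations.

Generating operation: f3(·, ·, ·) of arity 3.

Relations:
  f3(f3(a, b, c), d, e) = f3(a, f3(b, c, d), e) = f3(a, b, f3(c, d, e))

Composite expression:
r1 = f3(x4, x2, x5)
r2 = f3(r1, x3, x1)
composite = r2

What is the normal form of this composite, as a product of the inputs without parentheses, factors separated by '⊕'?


Associativity of f3 dissolves the nesting; only the x-input order survives.
f3(x4, x2, x5) flattens to x4 ⊕ x2 ⊕ x5
f3(f3(x4, x2, x5), x3, x1) flattens to x4 ⊕ x2 ⊕ x5 ⊕ x3 ⊕ x1

x4 ⊕ x2 ⊕ x5 ⊕ x3 ⊕ x1


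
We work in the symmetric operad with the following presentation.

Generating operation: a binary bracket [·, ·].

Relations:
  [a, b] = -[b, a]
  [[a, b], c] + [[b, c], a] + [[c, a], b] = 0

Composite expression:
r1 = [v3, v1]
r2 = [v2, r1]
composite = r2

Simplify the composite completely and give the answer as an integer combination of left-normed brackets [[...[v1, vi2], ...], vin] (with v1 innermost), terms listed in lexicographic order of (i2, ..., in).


[[v1, v3], v2]

Antisymmetry and Jacobi reduce to v1-anchored left-normed brackets.
Composite bracket: [v2, [v3, v1]]
Expanding via [a, b] = ab - ba: 4 signed words (2^2 = 4).
Keep just the words that open with v1:
  from v1v3v2, sign +1: term +[[v1, v3], v2]


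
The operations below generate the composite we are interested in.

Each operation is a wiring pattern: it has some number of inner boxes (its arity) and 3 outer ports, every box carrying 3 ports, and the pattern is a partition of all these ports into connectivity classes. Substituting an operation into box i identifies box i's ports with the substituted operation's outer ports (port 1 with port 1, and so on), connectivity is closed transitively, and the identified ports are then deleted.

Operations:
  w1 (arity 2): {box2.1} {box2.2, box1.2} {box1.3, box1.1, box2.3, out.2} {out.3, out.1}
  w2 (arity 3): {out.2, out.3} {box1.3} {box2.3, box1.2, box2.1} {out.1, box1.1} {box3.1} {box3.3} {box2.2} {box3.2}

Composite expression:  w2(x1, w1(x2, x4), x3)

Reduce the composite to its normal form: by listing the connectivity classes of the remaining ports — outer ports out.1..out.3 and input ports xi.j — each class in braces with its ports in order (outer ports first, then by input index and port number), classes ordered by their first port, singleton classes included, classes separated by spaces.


{out.1, x1.1} {out.2, out.3} {x1.2} {x1.3} {x2.1, x2.3, x4.3} {x2.2, x4.2} {x3.1} {x3.2} {x3.3} {x4.1}

Two ports join when wires chain via w2-identified ports.
after w1, the pattern on (x2, x4) reads {out.1, out.3} {out.2, x2.1, x2.3, x4.3} {x2.2, x4.2} {x4.1} (out.j = its outer ports)
after w2, the pattern on (x1, x2, x4, x3) reads {out.1, x1.1} {out.2, out.3} {x1.2} {x1.3} {x2.1, x2.3, x4.3} {x2.2, x4.2} {x3.1} {x3.2} {x3.3} {x4.1} (out.j = its outer ports)


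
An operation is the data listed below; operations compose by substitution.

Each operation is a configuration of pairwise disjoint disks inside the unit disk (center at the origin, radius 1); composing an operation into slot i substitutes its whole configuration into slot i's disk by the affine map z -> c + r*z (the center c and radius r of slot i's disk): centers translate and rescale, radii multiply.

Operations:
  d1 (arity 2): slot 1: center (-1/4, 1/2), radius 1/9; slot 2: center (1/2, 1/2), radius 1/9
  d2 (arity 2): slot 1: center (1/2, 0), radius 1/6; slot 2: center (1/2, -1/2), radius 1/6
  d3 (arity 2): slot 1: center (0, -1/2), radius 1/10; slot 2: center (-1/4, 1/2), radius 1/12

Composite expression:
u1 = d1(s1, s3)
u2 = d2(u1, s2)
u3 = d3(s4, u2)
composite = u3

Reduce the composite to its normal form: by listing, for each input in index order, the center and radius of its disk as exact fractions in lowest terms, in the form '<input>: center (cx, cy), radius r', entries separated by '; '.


s1: center (-61/288, 73/144), radius 1/648; s2: center (-5/24, 11/24), radius 1/72; s3: center (-29/144, 73/144), radius 1/648; s4: center (0, -1/2), radius 1/10

Follow each s-input down from d3: c' goes to c + r*c', radius to r*r'.
s4: after 1 affine step, its disk has center (0, -1/2), radius 1/10
s1: after 3 affine steps, its disk has center (-61/288, 73/144), radius 1/648
s3: after 3 affine steps, its disk has center (-29/144, 73/144), radius 1/648
s2: after 2 affine steps, its disk has center (-5/24, 11/24), radius 1/72


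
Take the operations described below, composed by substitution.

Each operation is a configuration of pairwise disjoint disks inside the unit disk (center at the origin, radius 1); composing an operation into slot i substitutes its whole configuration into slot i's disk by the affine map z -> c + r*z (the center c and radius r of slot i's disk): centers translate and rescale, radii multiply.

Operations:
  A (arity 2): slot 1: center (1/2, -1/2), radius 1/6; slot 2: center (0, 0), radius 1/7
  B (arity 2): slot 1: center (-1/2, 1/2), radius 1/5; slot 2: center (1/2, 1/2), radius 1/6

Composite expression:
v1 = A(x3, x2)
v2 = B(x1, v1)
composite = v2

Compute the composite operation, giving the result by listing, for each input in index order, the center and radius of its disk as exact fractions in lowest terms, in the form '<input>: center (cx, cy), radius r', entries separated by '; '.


x1: center (-1/2, 1/2), radius 1/5; x2: center (1/2, 1/2), radius 1/42; x3: center (7/12, 5/12), radius 1/36

Follow each x-input down from B: c' goes to c + r*c', radius to r*r'.
for x1, the 1-step affine chain lands on center (-1/2, 1/2), radius 1/5
for x3, the 2-step affine chain lands on center (7/12, 5/12), radius 1/36
for x2, the 2-step affine chain lands on center (1/2, 1/2), radius 1/42


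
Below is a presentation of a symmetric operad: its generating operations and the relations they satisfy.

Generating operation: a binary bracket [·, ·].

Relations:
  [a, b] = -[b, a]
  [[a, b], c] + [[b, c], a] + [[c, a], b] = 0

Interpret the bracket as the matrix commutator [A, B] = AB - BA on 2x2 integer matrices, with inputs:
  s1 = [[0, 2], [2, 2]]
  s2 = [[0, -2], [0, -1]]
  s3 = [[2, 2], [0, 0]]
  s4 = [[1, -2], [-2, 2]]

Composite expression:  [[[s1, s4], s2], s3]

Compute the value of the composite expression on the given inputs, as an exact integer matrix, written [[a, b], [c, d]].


[[12, -36], [-12, -12]]

[s1, s4] = [[0, 6], [-6, 0]]
[[s1, s4], s2] = [[-12, -6], [-6, 12]]
[[[s1, s4], s2], s3] = [[12, -36], [-12, -12]]


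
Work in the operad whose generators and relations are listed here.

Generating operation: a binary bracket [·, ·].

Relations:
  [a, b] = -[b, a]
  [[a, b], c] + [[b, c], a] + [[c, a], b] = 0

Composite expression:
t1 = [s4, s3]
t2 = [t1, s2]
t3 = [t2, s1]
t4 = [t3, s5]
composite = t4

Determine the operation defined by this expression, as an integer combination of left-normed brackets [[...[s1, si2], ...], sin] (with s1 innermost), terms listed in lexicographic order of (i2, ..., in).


-[[[[s1, s2], s3], s4], s5] + [[[[s1, s2], s4], s3], s5] + [[[[s1, s3], s4], s2], s5] - [[[[s1, s4], s3], s2], s5]

Expand each bracket as ab - ba; the s1-initial words give the coefficients.
Composite bracket: [[[[s4, s3], s2], s1], s5]
Expanding via [a, b] = ab - ba: 16 signed words (2^4 = 16).
The s1-initial words carry the normal form:
  s1s2s3s4s5 appears with sign -1, giving the term -[[[[s1, s2], s3], s4], s5]
  s1s2s4s3s5 appears with sign +1, giving the term +[[[[s1, s2], s4], s3], s5]
  s1s3s4s2s5 appears with sign +1, giving the term +[[[[s1, s3], s4], s2], s5]
  s1s4s3s2s5 appears with sign -1, giving the term -[[[[s1, s4], s3], s2], s5]


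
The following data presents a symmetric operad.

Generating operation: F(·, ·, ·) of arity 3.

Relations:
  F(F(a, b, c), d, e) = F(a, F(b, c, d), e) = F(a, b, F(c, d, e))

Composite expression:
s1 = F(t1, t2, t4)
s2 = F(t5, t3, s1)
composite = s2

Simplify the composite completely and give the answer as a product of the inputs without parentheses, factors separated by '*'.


t5 * t3 * t1 * t2 * t4


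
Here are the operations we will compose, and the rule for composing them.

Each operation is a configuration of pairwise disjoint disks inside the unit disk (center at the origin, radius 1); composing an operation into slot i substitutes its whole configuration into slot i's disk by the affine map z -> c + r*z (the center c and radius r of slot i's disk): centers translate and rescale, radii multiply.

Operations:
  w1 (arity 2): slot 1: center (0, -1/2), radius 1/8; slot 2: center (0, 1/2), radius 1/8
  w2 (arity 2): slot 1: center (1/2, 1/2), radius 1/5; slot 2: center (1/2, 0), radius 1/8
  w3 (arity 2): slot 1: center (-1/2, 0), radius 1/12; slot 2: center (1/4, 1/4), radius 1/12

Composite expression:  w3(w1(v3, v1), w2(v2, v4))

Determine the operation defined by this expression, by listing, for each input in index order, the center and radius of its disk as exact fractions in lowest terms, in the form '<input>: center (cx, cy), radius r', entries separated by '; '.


v1: center (-1/2, 1/24), radius 1/96; v2: center (7/24, 7/24), radius 1/60; v3: center (-1/2, -1/24), radius 1/96; v4: center (7/24, 1/4), radius 1/96

Follow each v-input down from w3: c' goes to c + r*c', radius to r*r'.
v3: after 2 affine steps, its disk has center (-1/2, -1/24), radius 1/96
v1: after 2 affine steps, its disk has center (-1/2, 1/24), radius 1/96
v2: after 2 affine steps, its disk has center (7/24, 7/24), radius 1/60
v4: after 2 affine steps, its disk has center (7/24, 1/4), radius 1/96


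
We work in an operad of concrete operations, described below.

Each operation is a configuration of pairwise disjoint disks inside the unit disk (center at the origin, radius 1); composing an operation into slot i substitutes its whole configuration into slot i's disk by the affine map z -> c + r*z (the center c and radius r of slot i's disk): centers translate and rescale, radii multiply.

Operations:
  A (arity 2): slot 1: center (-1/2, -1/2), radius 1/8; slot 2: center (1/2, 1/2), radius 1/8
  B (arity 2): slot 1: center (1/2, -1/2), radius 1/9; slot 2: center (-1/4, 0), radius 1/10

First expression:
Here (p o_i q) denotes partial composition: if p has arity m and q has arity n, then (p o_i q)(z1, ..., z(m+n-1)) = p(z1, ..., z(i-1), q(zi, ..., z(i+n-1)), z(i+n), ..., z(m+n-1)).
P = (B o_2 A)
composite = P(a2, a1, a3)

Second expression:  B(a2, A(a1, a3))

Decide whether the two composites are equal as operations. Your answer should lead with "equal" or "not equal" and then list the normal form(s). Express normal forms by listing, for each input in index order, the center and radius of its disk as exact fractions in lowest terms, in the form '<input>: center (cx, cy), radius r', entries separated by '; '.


equal; both compose to a1: center (-3/10, -1/20), radius 1/80; a2: center (1/2, -1/2), radius 1/9; a3: center (-1/5, 1/20), radius 1/80


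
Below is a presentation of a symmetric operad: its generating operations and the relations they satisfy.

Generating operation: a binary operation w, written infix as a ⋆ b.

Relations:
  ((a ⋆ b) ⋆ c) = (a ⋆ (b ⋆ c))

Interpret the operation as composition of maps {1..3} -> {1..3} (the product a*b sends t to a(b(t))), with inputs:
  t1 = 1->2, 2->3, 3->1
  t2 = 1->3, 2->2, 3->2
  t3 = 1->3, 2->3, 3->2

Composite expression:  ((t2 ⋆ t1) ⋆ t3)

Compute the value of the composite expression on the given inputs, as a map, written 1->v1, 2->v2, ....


1->3, 2->3, 3->2

(t2 ⋆ t1) = 1->2, 2->2, 3->3
((t2 ⋆ t1) ⋆ t3) = 1->3, 2->3, 3->2


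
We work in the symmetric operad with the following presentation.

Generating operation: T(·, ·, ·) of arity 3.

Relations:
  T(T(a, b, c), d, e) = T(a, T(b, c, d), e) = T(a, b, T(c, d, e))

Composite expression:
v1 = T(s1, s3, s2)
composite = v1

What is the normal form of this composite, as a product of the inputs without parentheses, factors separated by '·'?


s1 · s3 · s2

Key point: T is associative — brackets drop, the s-order remains.
T(s1, s3, s2) collapses to s1 · s3 · s2


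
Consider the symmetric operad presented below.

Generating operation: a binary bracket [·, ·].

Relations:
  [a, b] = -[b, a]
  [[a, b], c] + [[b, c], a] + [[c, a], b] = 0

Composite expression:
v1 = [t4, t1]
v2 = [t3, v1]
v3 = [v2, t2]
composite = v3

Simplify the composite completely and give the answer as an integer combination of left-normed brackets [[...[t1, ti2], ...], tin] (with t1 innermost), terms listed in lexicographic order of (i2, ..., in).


A multilinear Lie element is pinned by t1-initial words (t1 innermost).
Composite bracket: [[t3, [t4, t1]], t2]
Applying ab - ba throughout gives 8 signed words (2^3 = 8).
Coefficients come from the t1-initial words:
  word t1t4t3t2 has sign +1, contributing +[[[t1, t4], t3], t2]

[[[t1, t4], t3], t2]


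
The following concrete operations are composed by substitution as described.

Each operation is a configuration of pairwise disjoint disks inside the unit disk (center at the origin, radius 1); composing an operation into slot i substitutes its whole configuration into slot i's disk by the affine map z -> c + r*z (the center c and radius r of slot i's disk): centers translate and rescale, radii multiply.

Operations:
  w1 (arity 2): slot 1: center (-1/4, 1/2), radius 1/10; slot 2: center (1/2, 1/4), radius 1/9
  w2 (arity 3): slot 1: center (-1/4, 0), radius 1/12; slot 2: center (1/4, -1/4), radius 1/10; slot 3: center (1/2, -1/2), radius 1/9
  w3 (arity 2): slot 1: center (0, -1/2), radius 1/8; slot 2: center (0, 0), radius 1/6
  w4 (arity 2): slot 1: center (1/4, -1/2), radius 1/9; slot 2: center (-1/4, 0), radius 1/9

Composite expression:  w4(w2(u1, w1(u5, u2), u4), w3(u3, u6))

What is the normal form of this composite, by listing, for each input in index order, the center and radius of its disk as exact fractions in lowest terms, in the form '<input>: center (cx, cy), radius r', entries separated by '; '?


u1: center (2/9, -1/2), radius 1/108; u2: center (17/60, -21/40), radius 1/810; u3: center (-1/4, -1/18), radius 1/72; u4: center (11/36, -5/9), radius 1/81; u5: center (11/40, -47/90), radius 1/900; u6: center (-1/4, 0), radius 1/54


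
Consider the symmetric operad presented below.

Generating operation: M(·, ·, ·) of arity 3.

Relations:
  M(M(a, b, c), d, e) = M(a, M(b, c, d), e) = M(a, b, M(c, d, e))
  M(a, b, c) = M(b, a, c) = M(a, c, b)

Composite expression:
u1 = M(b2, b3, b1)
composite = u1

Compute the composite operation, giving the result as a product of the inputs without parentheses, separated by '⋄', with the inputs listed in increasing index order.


b1 ⋄ b2 ⋄ b3

Any arrangement under M is one operation, so sort the b-inputs.
M(b2, b3, b1) reduces to b2 ⋄ b3 ⋄ b1
sorting the factors by input index: b1 ⋄ b2 ⋄ b3


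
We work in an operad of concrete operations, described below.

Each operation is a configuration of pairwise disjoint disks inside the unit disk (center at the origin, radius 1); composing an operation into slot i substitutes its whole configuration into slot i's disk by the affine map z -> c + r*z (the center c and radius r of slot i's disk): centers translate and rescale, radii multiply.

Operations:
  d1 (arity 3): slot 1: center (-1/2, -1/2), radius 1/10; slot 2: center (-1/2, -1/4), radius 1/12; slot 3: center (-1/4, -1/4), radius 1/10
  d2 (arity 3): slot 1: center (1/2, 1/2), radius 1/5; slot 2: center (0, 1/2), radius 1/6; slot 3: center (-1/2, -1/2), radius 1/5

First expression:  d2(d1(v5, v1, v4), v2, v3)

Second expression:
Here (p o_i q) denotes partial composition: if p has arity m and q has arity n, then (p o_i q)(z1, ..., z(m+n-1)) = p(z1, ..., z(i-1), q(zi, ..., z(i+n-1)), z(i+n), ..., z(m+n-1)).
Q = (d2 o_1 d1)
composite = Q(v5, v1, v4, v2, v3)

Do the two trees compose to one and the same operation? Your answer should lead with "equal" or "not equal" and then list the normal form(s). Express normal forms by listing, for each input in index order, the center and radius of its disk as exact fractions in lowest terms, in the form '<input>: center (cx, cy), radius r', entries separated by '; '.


equal — both sides give v1: center (2/5, 9/20), radius 1/60; v2: center (0, 1/2), radius 1/6; v3: center (-1/2, -1/2), radius 1/5; v4: center (9/20, 9/20), radius 1/50; v5: center (2/5, 2/5), radius 1/50

Reducing the first expression gives v1: center (2/5, 9/20), radius 1/60; v2: center (0, 1/2), radius 1/6; v3: center (-1/2, -1/2), radius 1/5; v4: center (9/20, 9/20), radius 1/50; v5: center (2/5, 2/5), radius 1/50
Reducing the second expression gives v1: center (2/5, 9/20), radius 1/60; v2: center (0, 1/2), radius 1/6; v3: center (-1/2, -1/2), radius 1/5; v4: center (9/20, 9/20), radius 1/50; v5: center (2/5, 2/5), radius 1/50
One common form — equal.


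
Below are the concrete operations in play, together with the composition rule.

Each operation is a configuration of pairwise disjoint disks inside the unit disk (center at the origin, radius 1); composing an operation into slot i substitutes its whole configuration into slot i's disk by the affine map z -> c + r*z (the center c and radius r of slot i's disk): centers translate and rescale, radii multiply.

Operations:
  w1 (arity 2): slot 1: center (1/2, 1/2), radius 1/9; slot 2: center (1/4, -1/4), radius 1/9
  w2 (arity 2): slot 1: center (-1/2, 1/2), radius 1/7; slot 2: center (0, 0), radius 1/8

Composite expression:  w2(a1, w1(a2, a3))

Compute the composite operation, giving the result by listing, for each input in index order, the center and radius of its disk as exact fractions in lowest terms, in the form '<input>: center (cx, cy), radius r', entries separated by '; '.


Affine substitution under w2: radii multiply and a-centers shift.
for a1, the 1-step affine chain lands on center (-1/2, 1/2), radius 1/7
for a2, the 2-step affine chain lands on center (1/16, 1/16), radius 1/72
for a3, the 2-step affine chain lands on center (1/32, -1/32), radius 1/72

a1: center (-1/2, 1/2), radius 1/7; a2: center (1/16, 1/16), radius 1/72; a3: center (1/32, -1/32), radius 1/72


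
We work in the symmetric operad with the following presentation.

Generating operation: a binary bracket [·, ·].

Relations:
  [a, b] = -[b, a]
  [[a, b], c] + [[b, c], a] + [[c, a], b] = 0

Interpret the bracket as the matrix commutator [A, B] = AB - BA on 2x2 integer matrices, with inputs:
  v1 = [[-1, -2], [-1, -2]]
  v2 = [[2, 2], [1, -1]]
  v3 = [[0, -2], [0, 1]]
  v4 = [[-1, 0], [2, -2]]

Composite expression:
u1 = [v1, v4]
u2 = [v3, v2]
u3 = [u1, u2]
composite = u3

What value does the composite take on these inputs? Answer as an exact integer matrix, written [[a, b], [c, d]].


[[14, -24], [20, -14]]


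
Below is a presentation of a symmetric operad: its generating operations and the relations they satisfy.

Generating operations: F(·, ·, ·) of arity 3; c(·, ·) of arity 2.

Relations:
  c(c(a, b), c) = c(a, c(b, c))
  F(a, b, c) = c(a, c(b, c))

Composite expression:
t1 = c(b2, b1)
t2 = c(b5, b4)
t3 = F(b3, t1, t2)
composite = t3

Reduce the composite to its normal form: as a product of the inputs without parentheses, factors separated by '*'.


All parenthesizations of F agree; list the b-inputs left to right.
c(b2, b1) flattens to b2 * b1
c(b5, b4) flattens to b5 * b4
F(b3, c(b2, b1), c(b5, b4)) flattens to b3 * b2 * b1 * b5 * b4

b3 * b2 * b1 * b5 * b4


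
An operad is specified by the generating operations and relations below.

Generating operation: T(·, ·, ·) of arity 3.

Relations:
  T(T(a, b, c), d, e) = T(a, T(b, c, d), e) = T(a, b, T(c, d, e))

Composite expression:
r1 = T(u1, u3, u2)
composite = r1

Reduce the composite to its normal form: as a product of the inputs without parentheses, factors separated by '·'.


Associativity of T dissolves the nesting; only the u-input order survives.
T(u1, u3, u2) reduces to u1 · u3 · u2

u1 · u3 · u2


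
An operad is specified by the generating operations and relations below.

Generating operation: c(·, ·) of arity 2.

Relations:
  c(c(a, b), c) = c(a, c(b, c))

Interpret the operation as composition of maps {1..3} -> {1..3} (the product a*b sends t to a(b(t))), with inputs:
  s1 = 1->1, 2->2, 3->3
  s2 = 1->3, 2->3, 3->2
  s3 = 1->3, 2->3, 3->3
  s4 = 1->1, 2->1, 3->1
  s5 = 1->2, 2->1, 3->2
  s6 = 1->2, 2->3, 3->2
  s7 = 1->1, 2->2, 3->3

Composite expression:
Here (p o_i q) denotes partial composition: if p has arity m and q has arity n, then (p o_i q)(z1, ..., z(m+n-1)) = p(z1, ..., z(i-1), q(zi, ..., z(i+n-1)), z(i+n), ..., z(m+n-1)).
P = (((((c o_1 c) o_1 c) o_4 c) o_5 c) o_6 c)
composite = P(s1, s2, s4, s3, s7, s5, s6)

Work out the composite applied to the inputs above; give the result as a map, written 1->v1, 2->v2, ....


c(s1, s2) = 1->3, 2->3, 3->2
c(c(s1, s2), s4) = 1->3, 2->3, 3->3
c(s5, s6) = 1->1, 2->2, 3->1
c(s7, c(s5, s6)) = 1->1, 2->2, 3->1
c(s3, c(s7, c(s5, s6))) = 1->3, 2->3, 3->3
c(c(c(s1, s2), s4), c(s3, c(s7, c(s5, s6)))) = 1->3, 2->3, 3->3

1->3, 2->3, 3->3


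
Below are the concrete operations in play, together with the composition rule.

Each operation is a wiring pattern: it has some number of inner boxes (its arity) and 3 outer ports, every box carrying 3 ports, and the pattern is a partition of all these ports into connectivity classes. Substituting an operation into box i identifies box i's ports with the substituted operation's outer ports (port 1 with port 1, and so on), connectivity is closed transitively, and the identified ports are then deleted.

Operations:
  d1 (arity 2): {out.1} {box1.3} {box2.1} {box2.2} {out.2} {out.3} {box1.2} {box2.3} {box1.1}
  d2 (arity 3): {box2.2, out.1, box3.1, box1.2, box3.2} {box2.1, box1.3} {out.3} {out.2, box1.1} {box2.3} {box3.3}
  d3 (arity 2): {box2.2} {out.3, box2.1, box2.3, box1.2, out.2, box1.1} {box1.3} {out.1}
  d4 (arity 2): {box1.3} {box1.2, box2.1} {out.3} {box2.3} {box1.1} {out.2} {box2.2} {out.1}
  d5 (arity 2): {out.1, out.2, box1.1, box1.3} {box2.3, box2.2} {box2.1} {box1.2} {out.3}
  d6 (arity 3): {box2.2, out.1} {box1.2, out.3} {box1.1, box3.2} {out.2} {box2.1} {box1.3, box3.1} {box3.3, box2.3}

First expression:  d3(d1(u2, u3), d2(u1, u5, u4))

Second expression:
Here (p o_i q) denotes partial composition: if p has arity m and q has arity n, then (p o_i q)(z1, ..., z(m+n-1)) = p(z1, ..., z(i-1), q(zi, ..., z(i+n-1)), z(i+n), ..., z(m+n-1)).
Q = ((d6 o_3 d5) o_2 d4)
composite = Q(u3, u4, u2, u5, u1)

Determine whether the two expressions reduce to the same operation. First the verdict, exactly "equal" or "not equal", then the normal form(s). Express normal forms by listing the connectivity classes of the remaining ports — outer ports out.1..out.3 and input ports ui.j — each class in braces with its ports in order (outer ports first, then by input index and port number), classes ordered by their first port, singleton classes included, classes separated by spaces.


not equal: they reduce to {out.1} {out.2, out.3, u1.2, u4.1, u4.2, u5.2} {u1.1} {u1.3, u5.1} {u2.1} {u2.2} {u2.3} {u3.1} {u3.2} {u3.3} {u4.3} {u5.3} and {out.1} {out.2} {out.3, u3.2} {u1.1} {u1.2, u1.3} {u2.1, u4.2} {u2.2} {u2.3} {u3.1, u3.3, u5.1, u5.3} {u4.1} {u4.3} {u5.2}

Normal form of the first expression: {out.1} {out.2, out.3, u1.2, u4.1, u4.2, u5.2} {u1.1} {u1.3, u5.1} {u2.1} {u2.2} {u2.3} {u3.1} {u3.2} {u3.3} {u4.3} {u5.3}
Normal form of the second expression: {out.1} {out.2} {out.3, u3.2} {u1.1} {u1.2, u1.3} {u2.1, u4.2} {u2.2} {u2.3} {u3.1, u3.3, u5.1, u5.3} {u4.1} {u4.3} {u5.2}
They disagree, so not equal.


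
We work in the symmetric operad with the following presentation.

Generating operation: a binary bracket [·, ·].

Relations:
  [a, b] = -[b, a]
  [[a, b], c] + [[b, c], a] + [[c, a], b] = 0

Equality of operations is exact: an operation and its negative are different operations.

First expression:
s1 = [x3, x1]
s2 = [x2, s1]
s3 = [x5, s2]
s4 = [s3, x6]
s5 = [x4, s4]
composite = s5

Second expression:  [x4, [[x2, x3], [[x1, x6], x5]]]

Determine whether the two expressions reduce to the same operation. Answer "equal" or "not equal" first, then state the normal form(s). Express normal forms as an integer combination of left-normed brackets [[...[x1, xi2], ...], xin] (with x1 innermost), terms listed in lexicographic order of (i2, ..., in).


not equal — first [[[[[x1, x3], x2], x5], x6], x4], second [[[[[x1, x6], x5], x2], x3], x4] - [[[[[x1, x6], x5], x3], x2], x4]

The first expression, normalized: [[[[[x1, x3], x2], x5], x6], x4]
The second expression, normalized: [[[[[x1, x6], x5], x2], x3], x4] - [[[[[x1, x6], x5], x3], x2], x4]
No match — not equal.


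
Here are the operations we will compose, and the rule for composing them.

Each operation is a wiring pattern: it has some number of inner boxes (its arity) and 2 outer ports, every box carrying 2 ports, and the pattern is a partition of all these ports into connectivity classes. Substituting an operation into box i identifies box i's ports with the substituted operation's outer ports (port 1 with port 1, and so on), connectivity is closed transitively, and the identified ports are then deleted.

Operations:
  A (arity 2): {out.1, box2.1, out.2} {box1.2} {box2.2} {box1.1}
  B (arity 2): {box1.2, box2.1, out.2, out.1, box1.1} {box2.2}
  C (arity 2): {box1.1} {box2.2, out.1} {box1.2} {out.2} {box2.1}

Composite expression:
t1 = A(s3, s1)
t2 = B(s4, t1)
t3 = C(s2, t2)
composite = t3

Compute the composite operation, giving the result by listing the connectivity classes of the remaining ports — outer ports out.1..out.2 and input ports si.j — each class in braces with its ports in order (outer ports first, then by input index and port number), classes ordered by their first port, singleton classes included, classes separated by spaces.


Treat the ports identified at C as solder joints: merge, then drop.
the subtree at A composes to {out.1, out.2, s1.1} {s1.2} {s3.1} {s3.2} on (s3, s1); out.j = own outer ports
the subtree at B composes to {out.1, out.2, s1.1, s4.1, s4.2} {s1.2} {s3.1} {s3.2} on (s4, s3, s1); out.j = own outer ports
the subtree at C composes to {out.1, s1.1, s4.1, s4.2} {out.2} {s1.2} {s2.1} {s2.2} {s3.1} {s3.2} on (s2, s4, s3, s1); out.j = own outer ports

{out.1, s1.1, s4.1, s4.2} {out.2} {s1.2} {s2.1} {s2.2} {s3.1} {s3.2}


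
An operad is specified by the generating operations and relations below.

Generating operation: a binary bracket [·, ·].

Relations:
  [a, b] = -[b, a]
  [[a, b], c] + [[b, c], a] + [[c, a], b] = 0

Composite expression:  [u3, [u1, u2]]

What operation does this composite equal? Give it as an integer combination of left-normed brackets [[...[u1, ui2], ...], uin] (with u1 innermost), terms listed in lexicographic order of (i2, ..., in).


A multilinear Lie element is pinned by u1-initial words (u1 innermost).
Composite bracket: [u3, [u1, u2]]
Full expansion: 4 signed words from ab - ba (2^2 = 4).
Keep just the words that open with u1:
  u1u2u3 appears with sign -1, giving the term -[[u1, u2], u3]

-[[u1, u2], u3]


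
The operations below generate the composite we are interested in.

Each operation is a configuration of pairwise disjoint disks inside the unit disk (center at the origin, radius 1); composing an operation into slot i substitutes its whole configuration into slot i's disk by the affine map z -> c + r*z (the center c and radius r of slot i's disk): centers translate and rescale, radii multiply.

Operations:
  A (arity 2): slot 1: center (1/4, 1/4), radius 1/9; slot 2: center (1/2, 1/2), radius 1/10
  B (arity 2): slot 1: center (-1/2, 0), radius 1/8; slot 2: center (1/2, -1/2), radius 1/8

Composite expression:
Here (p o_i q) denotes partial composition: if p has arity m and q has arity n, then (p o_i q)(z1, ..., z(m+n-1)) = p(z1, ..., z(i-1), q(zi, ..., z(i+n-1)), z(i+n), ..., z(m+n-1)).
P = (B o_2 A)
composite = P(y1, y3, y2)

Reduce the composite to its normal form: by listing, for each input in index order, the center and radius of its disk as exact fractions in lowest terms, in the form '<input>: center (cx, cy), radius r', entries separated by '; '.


y1: center (-1/2, 0), radius 1/8; y2: center (9/16, -7/16), radius 1/80; y3: center (17/32, -15/32), radius 1/72

Affine substitution under B: radii multiply and y-centers shift.
input y1: applying the 1 nested substitution gives center (-1/2, 0), radius 1/8
input y3: applying the 2 nested substitutions gives center (17/32, -15/32), radius 1/72
input y2: applying the 2 nested substitutions gives center (9/16, -7/16), radius 1/80


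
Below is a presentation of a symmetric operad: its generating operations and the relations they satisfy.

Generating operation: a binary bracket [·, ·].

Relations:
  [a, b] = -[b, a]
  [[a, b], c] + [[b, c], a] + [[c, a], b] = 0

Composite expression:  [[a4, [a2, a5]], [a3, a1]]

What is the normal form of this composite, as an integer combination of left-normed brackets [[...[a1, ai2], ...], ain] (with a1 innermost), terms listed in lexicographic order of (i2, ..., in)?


-[[[[a1, a3], a2], a5], a4] + [[[[a1, a3], a4], a2], a5] - [[[[a1, a3], a4], a5], a2] + [[[[a1, a3], a5], a2], a4]

A multilinear Lie element is pinned by a1-initial words (a1 innermost).
Composite bracket: [[a4, [a2, a5]], [a3, a1]]
The bracket unfolds into 16 signed words via [a, b] = ab - ba (2^4 = 16).
Coefficients come from the a1-initial words:
  word a1a3a2a5a4 has sign -1, contributing -[[[[a1, a3], a2], a5], a4]
  word a1a3a4a2a5 has sign +1, contributing +[[[[a1, a3], a4], a2], a5]
  word a1a3a4a5a2 has sign -1, contributing -[[[[a1, a3], a4], a5], a2]
  word a1a3a5a2a4 has sign +1, contributing +[[[[a1, a3], a5], a2], a4]


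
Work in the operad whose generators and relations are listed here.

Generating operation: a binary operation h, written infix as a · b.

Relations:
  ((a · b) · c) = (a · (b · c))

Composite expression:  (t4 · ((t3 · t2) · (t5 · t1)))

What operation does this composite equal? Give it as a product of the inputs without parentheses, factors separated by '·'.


t4 · t3 · t2 · t5 · t1

The h-tree's shape is irrelevant; the t-reading-order decides.
(t3 · t2) flattens to t3 · t2
(t5 · t1) flattens to t5 · t1
((t3 · t2) · (t5 · t1)) flattens to t3 · t2 · t5 · t1
(t4 · ((t3 · t2) · (t5 · t1))) flattens to t4 · t3 · t2 · t5 · t1


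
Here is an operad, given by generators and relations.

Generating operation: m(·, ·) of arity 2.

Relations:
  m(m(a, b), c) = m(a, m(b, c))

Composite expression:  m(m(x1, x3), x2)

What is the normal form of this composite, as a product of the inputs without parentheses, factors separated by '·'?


x1 · x3 · x2


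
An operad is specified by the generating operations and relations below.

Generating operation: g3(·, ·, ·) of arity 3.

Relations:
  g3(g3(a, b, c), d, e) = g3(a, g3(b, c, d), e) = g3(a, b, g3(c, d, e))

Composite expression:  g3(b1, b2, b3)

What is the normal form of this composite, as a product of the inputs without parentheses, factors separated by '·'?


All parenthesizations of g3 agree; list the b-inputs left to right.
g3(b1, b2, b3) unparenthesizes to b1 · b2 · b3

b1 · b2 · b3


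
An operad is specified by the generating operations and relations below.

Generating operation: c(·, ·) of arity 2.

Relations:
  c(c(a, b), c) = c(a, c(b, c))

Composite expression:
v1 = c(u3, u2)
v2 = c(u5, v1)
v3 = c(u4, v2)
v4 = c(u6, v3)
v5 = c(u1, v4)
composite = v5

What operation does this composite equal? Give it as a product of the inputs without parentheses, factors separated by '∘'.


The c-tree's shape is irrelevant; the u-reading-order decides.
c(u3, u2) flattens to u3 ∘ u2
c(u5, c(u3, u2)) flattens to u5 ∘ u3 ∘ u2
c(u4, c(u5, c(u3, u2))) flattens to u4 ∘ u5 ∘ u3 ∘ u2
c(u6, c(u4, c(u5, c(u3, u2)))) flattens to u6 ∘ u4 ∘ u5 ∘ u3 ∘ u2
c(u1, c(u6, c(u4, c(u5, c(u3, u2))))) flattens to u1 ∘ u6 ∘ u4 ∘ u5 ∘ u3 ∘ u2

u1 ∘ u6 ∘ u4 ∘ u5 ∘ u3 ∘ u2


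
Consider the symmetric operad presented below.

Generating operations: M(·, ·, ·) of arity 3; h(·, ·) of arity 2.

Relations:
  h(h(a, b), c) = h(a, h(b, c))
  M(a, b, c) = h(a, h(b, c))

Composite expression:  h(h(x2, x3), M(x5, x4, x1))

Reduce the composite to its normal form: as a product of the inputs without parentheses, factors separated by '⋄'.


x2 ⋄ x3 ⋄ x5 ⋄ x4 ⋄ x1

Every regrouping of h is equal, so read the x-inputs in written order.
h(x2, x3) linearizes to x2 ⋄ x3
M(x5, x4, x1) linearizes to x5 ⋄ x4 ⋄ x1
h(h(x2, x3), M(x5, x4, x1)) linearizes to x2 ⋄ x3 ⋄ x5 ⋄ x4 ⋄ x1


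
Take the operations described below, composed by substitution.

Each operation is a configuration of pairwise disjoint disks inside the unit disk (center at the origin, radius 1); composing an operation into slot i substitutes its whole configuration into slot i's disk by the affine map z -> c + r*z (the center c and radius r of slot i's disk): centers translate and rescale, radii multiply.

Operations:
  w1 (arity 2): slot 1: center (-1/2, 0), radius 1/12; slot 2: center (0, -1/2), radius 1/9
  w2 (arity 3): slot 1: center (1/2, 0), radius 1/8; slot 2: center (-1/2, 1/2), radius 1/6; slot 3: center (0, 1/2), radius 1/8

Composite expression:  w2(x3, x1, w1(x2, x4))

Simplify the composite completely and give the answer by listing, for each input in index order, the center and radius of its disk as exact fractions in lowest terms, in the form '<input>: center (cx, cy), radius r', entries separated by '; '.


x1: center (-1/2, 1/2), radius 1/6; x2: center (-1/16, 1/2), radius 1/96; x3: center (1/2, 0), radius 1/8; x4: center (0, 7/16), radius 1/72

Affine substitution under w2: radii multiply and x-centers shift.
x3 passes through 1 substitution, ending at center (1/2, 0), radius 1/8
x1 passes through 1 substitution, ending at center (-1/2, 1/2), radius 1/6
x2 passes through 2 substitutions, ending at center (-1/16, 1/2), radius 1/96
x4 passes through 2 substitutions, ending at center (0, 7/16), radius 1/72


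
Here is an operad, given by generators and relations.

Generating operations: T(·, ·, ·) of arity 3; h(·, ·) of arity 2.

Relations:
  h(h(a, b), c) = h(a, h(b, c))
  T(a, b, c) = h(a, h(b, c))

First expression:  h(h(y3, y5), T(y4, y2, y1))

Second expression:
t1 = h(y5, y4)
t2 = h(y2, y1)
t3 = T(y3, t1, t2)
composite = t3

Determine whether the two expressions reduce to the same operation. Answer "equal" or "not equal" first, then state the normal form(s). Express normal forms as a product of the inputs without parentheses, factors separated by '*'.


In normal form, the first expression is y3 * y5 * y4 * y2 * y1
In normal form, the second expression is y3 * y5 * y4 * y2 * y1
Same normal form: equal.

equal — both sides give y3 * y5 * y4 * y2 * y1


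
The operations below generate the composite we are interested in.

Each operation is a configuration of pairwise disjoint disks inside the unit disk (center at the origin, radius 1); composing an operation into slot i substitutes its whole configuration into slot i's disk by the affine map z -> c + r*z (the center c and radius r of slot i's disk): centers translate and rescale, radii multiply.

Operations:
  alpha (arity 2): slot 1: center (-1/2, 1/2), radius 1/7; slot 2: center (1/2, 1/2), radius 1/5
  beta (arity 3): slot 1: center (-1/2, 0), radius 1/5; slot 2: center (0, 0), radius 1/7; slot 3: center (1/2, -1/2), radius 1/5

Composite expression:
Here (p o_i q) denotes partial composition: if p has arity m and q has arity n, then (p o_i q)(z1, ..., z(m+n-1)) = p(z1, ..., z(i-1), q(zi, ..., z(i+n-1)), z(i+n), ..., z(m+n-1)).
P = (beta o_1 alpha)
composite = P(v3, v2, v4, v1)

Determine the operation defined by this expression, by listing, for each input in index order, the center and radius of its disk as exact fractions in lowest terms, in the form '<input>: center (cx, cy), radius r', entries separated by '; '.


v1: center (1/2, -1/2), radius 1/5; v2: center (-2/5, 1/10), radius 1/25; v3: center (-3/5, 1/10), radius 1/35; v4: center (0, 0), radius 1/7

Each v-disk chains the slot maps above it in beta; radii multiply.
input v3: composing its 2 substitution steps yields center (-3/5, 1/10), radius 1/35
input v2: composing its 2 substitution steps yields center (-2/5, 1/10), radius 1/25
input v4: composing its 1 substitution step yields center (0, 0), radius 1/7
input v1: composing its 1 substitution step yields center (1/2, -1/2), radius 1/5


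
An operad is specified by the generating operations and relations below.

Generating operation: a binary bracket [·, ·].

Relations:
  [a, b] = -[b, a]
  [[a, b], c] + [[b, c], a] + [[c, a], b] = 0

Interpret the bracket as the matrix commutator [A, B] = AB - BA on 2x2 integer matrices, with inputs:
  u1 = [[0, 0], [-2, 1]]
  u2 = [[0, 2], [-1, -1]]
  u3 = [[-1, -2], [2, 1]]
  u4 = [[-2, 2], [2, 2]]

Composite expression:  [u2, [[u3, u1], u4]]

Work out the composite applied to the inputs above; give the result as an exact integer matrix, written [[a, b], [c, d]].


[[24, -24], [-24, -24]]

[u3, u1] = [[4, -2], [-6, -4]]
[[u3, u1], u4] = [[8, 8], [8, -8]]
[u2, [[u3, u1], u4]] = [[24, -24], [-24, -24]]


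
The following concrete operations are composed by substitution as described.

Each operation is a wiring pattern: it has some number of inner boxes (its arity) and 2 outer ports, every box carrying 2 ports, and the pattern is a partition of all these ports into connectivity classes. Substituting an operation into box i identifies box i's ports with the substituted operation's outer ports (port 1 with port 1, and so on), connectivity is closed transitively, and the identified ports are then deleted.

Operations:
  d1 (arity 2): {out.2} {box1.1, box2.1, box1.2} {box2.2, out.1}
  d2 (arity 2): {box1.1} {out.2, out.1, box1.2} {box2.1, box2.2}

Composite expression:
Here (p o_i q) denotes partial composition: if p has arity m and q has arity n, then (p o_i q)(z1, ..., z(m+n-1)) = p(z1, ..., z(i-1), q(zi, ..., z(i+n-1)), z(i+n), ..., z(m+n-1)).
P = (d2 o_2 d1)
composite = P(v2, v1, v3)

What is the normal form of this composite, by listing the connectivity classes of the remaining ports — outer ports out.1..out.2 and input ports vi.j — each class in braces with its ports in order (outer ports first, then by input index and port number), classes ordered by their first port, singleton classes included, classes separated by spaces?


{out.1, out.2, v2.2} {v1.1, v1.2, v3.1} {v2.1} {v3.2}

Reachability decides: close wires over d2-identified ports.
through d1, on inputs (v1, v3): {out.1, v3.2} {out.2} {v1.1, v1.2, v3.1} (out.j = stage outer ports)
through d2, on inputs (v2, v1, v3): {out.1, out.2, v2.2} {v1.1, v1.2, v3.1} {v2.1} {v3.2} (out.j = stage outer ports)


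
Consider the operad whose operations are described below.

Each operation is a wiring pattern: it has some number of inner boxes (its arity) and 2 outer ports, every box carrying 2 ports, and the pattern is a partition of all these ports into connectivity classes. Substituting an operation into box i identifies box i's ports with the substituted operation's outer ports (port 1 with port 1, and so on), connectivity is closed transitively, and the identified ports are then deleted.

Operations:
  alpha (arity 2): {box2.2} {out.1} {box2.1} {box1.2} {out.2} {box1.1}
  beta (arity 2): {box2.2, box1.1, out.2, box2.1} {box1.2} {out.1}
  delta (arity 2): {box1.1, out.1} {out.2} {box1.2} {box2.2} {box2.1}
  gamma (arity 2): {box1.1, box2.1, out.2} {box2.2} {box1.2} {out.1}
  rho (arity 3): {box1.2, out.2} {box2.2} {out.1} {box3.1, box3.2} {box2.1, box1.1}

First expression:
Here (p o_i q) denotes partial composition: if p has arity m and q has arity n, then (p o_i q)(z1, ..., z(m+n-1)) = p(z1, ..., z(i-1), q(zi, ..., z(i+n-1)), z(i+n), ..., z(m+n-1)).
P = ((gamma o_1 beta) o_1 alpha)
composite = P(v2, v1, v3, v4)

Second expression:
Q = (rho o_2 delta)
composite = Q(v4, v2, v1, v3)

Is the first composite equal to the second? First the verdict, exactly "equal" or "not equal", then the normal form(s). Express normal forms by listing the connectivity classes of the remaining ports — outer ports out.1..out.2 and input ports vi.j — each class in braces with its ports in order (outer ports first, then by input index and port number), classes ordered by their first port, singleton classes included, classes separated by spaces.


not equal; first: {out.1} {out.2, v4.1} {v1.1} {v1.2} {v2.1} {v2.2} {v3.1, v3.2} {v4.2}; second: {out.1} {out.2, v4.2} {v1.1} {v1.2} {v2.1, v4.1} {v2.2} {v3.1, v3.2}
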